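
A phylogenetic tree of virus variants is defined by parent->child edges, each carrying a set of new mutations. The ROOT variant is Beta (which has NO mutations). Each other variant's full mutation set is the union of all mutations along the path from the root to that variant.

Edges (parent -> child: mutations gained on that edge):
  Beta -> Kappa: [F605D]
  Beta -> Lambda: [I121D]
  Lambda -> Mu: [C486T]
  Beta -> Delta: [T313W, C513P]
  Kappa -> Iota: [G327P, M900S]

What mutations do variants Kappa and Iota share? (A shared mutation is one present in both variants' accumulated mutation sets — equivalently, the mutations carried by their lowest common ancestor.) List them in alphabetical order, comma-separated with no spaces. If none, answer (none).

Answer: F605D

Derivation:
Accumulating mutations along path to Kappa:
  At Beta: gained [] -> total []
  At Kappa: gained ['F605D'] -> total ['F605D']
Mutations(Kappa) = ['F605D']
Accumulating mutations along path to Iota:
  At Beta: gained [] -> total []
  At Kappa: gained ['F605D'] -> total ['F605D']
  At Iota: gained ['G327P', 'M900S'] -> total ['F605D', 'G327P', 'M900S']
Mutations(Iota) = ['F605D', 'G327P', 'M900S']
Intersection: ['F605D'] ∩ ['F605D', 'G327P', 'M900S'] = ['F605D']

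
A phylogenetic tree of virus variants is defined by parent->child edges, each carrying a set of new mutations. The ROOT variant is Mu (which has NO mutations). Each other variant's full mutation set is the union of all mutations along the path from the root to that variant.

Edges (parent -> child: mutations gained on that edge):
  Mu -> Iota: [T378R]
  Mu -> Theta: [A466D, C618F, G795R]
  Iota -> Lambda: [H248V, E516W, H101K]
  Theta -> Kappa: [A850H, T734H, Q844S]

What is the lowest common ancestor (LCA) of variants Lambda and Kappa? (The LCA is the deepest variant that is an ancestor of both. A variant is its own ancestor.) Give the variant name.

Path from root to Lambda: Mu -> Iota -> Lambda
  ancestors of Lambda: {Mu, Iota, Lambda}
Path from root to Kappa: Mu -> Theta -> Kappa
  ancestors of Kappa: {Mu, Theta, Kappa}
Common ancestors: {Mu}
Walk up from Kappa: Kappa (not in ancestors of Lambda), Theta (not in ancestors of Lambda), Mu (in ancestors of Lambda)
Deepest common ancestor (LCA) = Mu

Answer: Mu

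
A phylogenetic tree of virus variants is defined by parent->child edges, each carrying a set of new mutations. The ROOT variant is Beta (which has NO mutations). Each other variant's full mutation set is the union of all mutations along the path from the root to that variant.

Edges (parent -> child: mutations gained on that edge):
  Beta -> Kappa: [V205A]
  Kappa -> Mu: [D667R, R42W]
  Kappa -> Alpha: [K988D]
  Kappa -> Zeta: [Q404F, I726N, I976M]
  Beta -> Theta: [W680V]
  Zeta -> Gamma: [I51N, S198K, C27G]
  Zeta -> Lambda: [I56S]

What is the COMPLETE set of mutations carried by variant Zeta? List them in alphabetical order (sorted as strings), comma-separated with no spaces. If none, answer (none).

At Beta: gained [] -> total []
At Kappa: gained ['V205A'] -> total ['V205A']
At Zeta: gained ['Q404F', 'I726N', 'I976M'] -> total ['I726N', 'I976M', 'Q404F', 'V205A']

Answer: I726N,I976M,Q404F,V205A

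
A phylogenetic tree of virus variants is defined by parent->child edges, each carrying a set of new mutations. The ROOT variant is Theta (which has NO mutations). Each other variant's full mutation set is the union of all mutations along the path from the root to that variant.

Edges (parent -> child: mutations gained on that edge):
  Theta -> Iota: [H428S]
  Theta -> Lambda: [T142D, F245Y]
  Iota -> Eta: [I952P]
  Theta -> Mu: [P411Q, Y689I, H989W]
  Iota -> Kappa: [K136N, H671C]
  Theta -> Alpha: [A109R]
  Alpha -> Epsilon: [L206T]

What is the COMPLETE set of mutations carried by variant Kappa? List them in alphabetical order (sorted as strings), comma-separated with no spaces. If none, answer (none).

Answer: H428S,H671C,K136N

Derivation:
At Theta: gained [] -> total []
At Iota: gained ['H428S'] -> total ['H428S']
At Kappa: gained ['K136N', 'H671C'] -> total ['H428S', 'H671C', 'K136N']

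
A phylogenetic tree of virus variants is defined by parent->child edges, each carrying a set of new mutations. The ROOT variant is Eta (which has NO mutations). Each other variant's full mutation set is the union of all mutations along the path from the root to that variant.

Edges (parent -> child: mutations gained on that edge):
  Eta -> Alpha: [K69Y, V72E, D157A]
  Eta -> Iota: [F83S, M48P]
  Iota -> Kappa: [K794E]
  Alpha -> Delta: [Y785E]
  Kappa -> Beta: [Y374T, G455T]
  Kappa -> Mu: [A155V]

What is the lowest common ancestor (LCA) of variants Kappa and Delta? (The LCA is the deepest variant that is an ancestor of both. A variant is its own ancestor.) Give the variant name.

Path from root to Kappa: Eta -> Iota -> Kappa
  ancestors of Kappa: {Eta, Iota, Kappa}
Path from root to Delta: Eta -> Alpha -> Delta
  ancestors of Delta: {Eta, Alpha, Delta}
Common ancestors: {Eta}
Walk up from Delta: Delta (not in ancestors of Kappa), Alpha (not in ancestors of Kappa), Eta (in ancestors of Kappa)
Deepest common ancestor (LCA) = Eta

Answer: Eta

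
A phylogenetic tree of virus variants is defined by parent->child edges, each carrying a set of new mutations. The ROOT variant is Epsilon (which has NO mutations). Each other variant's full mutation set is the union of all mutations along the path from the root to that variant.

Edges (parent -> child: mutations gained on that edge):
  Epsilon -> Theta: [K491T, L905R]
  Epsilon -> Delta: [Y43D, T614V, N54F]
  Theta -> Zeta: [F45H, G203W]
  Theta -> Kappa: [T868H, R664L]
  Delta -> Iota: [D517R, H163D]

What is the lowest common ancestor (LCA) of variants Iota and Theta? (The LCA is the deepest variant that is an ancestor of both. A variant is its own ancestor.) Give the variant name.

Answer: Epsilon

Derivation:
Path from root to Iota: Epsilon -> Delta -> Iota
  ancestors of Iota: {Epsilon, Delta, Iota}
Path from root to Theta: Epsilon -> Theta
  ancestors of Theta: {Epsilon, Theta}
Common ancestors: {Epsilon}
Walk up from Theta: Theta (not in ancestors of Iota), Epsilon (in ancestors of Iota)
Deepest common ancestor (LCA) = Epsilon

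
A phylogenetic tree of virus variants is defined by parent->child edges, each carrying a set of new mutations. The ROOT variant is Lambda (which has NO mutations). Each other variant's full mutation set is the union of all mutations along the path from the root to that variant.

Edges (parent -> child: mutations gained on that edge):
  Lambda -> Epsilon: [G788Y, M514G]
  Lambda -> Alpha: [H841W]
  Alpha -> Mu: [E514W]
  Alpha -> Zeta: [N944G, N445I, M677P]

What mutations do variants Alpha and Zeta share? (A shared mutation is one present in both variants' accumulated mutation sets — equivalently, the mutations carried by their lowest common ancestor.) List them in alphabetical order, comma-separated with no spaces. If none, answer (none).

Accumulating mutations along path to Alpha:
  At Lambda: gained [] -> total []
  At Alpha: gained ['H841W'] -> total ['H841W']
Mutations(Alpha) = ['H841W']
Accumulating mutations along path to Zeta:
  At Lambda: gained [] -> total []
  At Alpha: gained ['H841W'] -> total ['H841W']
  At Zeta: gained ['N944G', 'N445I', 'M677P'] -> total ['H841W', 'M677P', 'N445I', 'N944G']
Mutations(Zeta) = ['H841W', 'M677P', 'N445I', 'N944G']
Intersection: ['H841W'] ∩ ['H841W', 'M677P', 'N445I', 'N944G'] = ['H841W']

Answer: H841W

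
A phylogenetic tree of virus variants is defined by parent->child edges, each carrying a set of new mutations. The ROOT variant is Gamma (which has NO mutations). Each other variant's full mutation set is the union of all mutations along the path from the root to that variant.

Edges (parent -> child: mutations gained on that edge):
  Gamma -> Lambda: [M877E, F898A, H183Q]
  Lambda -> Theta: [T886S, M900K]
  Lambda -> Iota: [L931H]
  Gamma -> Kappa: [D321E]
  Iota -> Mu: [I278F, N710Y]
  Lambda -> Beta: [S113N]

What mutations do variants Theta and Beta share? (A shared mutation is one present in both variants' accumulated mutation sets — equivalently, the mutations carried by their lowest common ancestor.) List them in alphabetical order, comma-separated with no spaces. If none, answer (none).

Accumulating mutations along path to Theta:
  At Gamma: gained [] -> total []
  At Lambda: gained ['M877E', 'F898A', 'H183Q'] -> total ['F898A', 'H183Q', 'M877E']
  At Theta: gained ['T886S', 'M900K'] -> total ['F898A', 'H183Q', 'M877E', 'M900K', 'T886S']
Mutations(Theta) = ['F898A', 'H183Q', 'M877E', 'M900K', 'T886S']
Accumulating mutations along path to Beta:
  At Gamma: gained [] -> total []
  At Lambda: gained ['M877E', 'F898A', 'H183Q'] -> total ['F898A', 'H183Q', 'M877E']
  At Beta: gained ['S113N'] -> total ['F898A', 'H183Q', 'M877E', 'S113N']
Mutations(Beta) = ['F898A', 'H183Q', 'M877E', 'S113N']
Intersection: ['F898A', 'H183Q', 'M877E', 'M900K', 'T886S'] ∩ ['F898A', 'H183Q', 'M877E', 'S113N'] = ['F898A', 'H183Q', 'M877E']

Answer: F898A,H183Q,M877E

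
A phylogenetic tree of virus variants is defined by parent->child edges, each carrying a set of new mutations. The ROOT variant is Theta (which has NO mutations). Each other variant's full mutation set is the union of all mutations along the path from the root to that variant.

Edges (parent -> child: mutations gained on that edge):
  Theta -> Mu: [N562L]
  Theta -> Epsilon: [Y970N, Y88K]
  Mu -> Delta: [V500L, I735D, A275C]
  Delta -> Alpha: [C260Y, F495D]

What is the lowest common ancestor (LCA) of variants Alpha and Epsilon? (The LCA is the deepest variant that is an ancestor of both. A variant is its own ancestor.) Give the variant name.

Path from root to Alpha: Theta -> Mu -> Delta -> Alpha
  ancestors of Alpha: {Theta, Mu, Delta, Alpha}
Path from root to Epsilon: Theta -> Epsilon
  ancestors of Epsilon: {Theta, Epsilon}
Common ancestors: {Theta}
Walk up from Epsilon: Epsilon (not in ancestors of Alpha), Theta (in ancestors of Alpha)
Deepest common ancestor (LCA) = Theta

Answer: Theta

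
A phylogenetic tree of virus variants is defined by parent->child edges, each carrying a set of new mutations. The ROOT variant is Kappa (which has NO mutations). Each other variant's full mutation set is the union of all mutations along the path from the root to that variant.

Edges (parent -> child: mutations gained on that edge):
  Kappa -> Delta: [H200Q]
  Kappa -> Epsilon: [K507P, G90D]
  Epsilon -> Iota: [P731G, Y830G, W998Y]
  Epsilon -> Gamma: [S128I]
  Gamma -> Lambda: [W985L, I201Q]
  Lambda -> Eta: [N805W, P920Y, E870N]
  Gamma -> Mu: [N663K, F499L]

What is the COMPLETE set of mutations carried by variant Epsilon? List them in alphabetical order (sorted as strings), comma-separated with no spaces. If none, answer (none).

At Kappa: gained [] -> total []
At Epsilon: gained ['K507P', 'G90D'] -> total ['G90D', 'K507P']

Answer: G90D,K507P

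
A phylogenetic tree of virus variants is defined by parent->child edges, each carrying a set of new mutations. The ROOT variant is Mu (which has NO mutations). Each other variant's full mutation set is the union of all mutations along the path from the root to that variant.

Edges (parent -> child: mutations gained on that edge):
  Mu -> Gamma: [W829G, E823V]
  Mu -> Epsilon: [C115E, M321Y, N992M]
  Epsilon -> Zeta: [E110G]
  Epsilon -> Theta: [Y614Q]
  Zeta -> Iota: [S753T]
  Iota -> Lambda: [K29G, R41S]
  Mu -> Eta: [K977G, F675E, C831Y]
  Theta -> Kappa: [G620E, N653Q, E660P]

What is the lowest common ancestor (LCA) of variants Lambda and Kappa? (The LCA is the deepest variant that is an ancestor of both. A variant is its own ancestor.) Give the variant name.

Answer: Epsilon

Derivation:
Path from root to Lambda: Mu -> Epsilon -> Zeta -> Iota -> Lambda
  ancestors of Lambda: {Mu, Epsilon, Zeta, Iota, Lambda}
Path from root to Kappa: Mu -> Epsilon -> Theta -> Kappa
  ancestors of Kappa: {Mu, Epsilon, Theta, Kappa}
Common ancestors: {Mu, Epsilon}
Walk up from Kappa: Kappa (not in ancestors of Lambda), Theta (not in ancestors of Lambda), Epsilon (in ancestors of Lambda), Mu (in ancestors of Lambda)
Deepest common ancestor (LCA) = Epsilon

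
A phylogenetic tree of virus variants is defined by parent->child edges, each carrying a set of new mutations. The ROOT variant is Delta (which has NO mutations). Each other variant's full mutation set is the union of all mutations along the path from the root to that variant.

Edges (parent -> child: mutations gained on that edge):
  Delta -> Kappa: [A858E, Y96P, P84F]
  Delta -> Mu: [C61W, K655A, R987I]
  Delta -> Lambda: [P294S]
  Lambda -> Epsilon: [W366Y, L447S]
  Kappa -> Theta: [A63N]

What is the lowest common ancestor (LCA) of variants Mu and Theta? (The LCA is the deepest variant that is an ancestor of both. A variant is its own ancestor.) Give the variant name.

Path from root to Mu: Delta -> Mu
  ancestors of Mu: {Delta, Mu}
Path from root to Theta: Delta -> Kappa -> Theta
  ancestors of Theta: {Delta, Kappa, Theta}
Common ancestors: {Delta}
Walk up from Theta: Theta (not in ancestors of Mu), Kappa (not in ancestors of Mu), Delta (in ancestors of Mu)
Deepest common ancestor (LCA) = Delta

Answer: Delta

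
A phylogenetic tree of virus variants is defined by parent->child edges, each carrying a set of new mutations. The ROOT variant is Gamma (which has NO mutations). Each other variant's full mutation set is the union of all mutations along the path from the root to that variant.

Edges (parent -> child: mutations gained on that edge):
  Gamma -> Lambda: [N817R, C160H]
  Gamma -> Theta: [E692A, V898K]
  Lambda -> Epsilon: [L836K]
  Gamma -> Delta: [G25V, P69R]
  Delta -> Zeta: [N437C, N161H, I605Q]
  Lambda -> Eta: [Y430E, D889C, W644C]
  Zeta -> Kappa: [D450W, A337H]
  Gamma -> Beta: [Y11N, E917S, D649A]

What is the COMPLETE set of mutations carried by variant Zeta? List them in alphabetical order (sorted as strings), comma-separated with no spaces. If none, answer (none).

Answer: G25V,I605Q,N161H,N437C,P69R

Derivation:
At Gamma: gained [] -> total []
At Delta: gained ['G25V', 'P69R'] -> total ['G25V', 'P69R']
At Zeta: gained ['N437C', 'N161H', 'I605Q'] -> total ['G25V', 'I605Q', 'N161H', 'N437C', 'P69R']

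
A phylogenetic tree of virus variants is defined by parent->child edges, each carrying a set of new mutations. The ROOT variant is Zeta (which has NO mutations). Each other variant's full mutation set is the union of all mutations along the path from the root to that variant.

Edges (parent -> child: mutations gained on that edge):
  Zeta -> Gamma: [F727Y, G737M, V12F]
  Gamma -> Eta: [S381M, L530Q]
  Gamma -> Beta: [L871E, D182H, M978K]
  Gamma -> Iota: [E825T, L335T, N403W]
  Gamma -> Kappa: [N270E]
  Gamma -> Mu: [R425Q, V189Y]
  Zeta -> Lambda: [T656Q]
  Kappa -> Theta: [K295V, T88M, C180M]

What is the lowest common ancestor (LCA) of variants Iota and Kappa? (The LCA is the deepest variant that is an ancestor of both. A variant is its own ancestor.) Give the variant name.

Answer: Gamma

Derivation:
Path from root to Iota: Zeta -> Gamma -> Iota
  ancestors of Iota: {Zeta, Gamma, Iota}
Path from root to Kappa: Zeta -> Gamma -> Kappa
  ancestors of Kappa: {Zeta, Gamma, Kappa}
Common ancestors: {Zeta, Gamma}
Walk up from Kappa: Kappa (not in ancestors of Iota), Gamma (in ancestors of Iota), Zeta (in ancestors of Iota)
Deepest common ancestor (LCA) = Gamma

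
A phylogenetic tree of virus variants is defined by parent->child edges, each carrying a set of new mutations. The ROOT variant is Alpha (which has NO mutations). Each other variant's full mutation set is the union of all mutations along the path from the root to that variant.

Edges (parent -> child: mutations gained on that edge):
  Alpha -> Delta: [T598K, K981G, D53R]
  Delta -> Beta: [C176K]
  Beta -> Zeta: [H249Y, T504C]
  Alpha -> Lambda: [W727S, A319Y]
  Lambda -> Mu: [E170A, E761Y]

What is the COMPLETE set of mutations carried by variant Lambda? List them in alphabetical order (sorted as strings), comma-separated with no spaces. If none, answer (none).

At Alpha: gained [] -> total []
At Lambda: gained ['W727S', 'A319Y'] -> total ['A319Y', 'W727S']

Answer: A319Y,W727S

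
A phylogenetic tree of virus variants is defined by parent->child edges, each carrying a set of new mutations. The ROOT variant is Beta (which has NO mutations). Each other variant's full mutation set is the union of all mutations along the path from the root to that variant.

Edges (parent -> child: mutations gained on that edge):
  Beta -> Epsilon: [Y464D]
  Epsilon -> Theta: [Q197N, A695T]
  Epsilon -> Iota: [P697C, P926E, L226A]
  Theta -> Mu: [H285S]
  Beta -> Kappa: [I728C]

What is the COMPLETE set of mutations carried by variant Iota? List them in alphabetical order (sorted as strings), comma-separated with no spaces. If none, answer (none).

Answer: L226A,P697C,P926E,Y464D

Derivation:
At Beta: gained [] -> total []
At Epsilon: gained ['Y464D'] -> total ['Y464D']
At Iota: gained ['P697C', 'P926E', 'L226A'] -> total ['L226A', 'P697C', 'P926E', 'Y464D']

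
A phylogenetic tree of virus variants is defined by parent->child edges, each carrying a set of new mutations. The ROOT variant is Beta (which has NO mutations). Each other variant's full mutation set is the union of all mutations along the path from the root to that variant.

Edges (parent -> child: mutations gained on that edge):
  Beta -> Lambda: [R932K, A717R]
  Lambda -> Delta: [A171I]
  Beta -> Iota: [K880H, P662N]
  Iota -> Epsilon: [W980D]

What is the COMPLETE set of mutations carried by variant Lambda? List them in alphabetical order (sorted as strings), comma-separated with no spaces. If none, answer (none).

Answer: A717R,R932K

Derivation:
At Beta: gained [] -> total []
At Lambda: gained ['R932K', 'A717R'] -> total ['A717R', 'R932K']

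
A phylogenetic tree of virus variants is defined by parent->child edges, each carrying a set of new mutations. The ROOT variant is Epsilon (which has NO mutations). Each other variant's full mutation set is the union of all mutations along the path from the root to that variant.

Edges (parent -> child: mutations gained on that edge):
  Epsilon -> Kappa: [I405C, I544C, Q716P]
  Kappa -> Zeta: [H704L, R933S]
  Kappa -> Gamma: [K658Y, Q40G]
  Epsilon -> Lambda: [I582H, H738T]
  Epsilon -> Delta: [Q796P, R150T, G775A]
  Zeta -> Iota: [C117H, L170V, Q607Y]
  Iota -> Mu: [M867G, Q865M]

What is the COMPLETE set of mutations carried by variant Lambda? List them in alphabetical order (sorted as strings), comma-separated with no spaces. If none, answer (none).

At Epsilon: gained [] -> total []
At Lambda: gained ['I582H', 'H738T'] -> total ['H738T', 'I582H']

Answer: H738T,I582H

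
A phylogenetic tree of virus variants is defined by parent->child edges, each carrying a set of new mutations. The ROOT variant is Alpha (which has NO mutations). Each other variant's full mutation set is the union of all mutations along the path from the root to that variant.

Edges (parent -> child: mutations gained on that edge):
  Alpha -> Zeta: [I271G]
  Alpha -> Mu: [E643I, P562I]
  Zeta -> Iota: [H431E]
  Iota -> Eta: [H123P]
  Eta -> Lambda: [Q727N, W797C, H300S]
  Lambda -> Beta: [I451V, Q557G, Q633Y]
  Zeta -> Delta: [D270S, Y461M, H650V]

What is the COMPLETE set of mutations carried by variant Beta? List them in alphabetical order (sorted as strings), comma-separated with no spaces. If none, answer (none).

Answer: H123P,H300S,H431E,I271G,I451V,Q557G,Q633Y,Q727N,W797C

Derivation:
At Alpha: gained [] -> total []
At Zeta: gained ['I271G'] -> total ['I271G']
At Iota: gained ['H431E'] -> total ['H431E', 'I271G']
At Eta: gained ['H123P'] -> total ['H123P', 'H431E', 'I271G']
At Lambda: gained ['Q727N', 'W797C', 'H300S'] -> total ['H123P', 'H300S', 'H431E', 'I271G', 'Q727N', 'W797C']
At Beta: gained ['I451V', 'Q557G', 'Q633Y'] -> total ['H123P', 'H300S', 'H431E', 'I271G', 'I451V', 'Q557G', 'Q633Y', 'Q727N', 'W797C']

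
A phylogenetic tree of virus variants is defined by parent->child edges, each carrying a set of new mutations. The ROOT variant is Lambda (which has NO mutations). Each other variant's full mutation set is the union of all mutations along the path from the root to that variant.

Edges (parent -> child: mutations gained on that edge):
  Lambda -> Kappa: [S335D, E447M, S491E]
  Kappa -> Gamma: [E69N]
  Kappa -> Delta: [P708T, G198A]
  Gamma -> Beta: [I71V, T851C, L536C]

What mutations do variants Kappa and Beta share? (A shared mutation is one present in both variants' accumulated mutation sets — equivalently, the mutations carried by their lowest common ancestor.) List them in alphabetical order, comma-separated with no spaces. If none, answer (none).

Answer: E447M,S335D,S491E

Derivation:
Accumulating mutations along path to Kappa:
  At Lambda: gained [] -> total []
  At Kappa: gained ['S335D', 'E447M', 'S491E'] -> total ['E447M', 'S335D', 'S491E']
Mutations(Kappa) = ['E447M', 'S335D', 'S491E']
Accumulating mutations along path to Beta:
  At Lambda: gained [] -> total []
  At Kappa: gained ['S335D', 'E447M', 'S491E'] -> total ['E447M', 'S335D', 'S491E']
  At Gamma: gained ['E69N'] -> total ['E447M', 'E69N', 'S335D', 'S491E']
  At Beta: gained ['I71V', 'T851C', 'L536C'] -> total ['E447M', 'E69N', 'I71V', 'L536C', 'S335D', 'S491E', 'T851C']
Mutations(Beta) = ['E447M', 'E69N', 'I71V', 'L536C', 'S335D', 'S491E', 'T851C']
Intersection: ['E447M', 'S335D', 'S491E'] ∩ ['E447M', 'E69N', 'I71V', 'L536C', 'S335D', 'S491E', 'T851C'] = ['E447M', 'S335D', 'S491E']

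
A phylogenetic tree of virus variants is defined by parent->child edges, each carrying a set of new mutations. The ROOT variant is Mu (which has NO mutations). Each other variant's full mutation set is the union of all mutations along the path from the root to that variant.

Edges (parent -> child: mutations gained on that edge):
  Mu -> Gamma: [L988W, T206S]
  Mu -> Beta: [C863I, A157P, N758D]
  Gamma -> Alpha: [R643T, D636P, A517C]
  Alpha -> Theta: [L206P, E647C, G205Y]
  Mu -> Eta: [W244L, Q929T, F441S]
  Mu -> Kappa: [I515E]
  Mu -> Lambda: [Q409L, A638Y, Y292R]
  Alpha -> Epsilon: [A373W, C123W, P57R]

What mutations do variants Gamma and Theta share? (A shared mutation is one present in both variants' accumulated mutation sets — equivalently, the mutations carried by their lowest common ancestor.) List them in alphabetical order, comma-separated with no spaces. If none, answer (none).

Accumulating mutations along path to Gamma:
  At Mu: gained [] -> total []
  At Gamma: gained ['L988W', 'T206S'] -> total ['L988W', 'T206S']
Mutations(Gamma) = ['L988W', 'T206S']
Accumulating mutations along path to Theta:
  At Mu: gained [] -> total []
  At Gamma: gained ['L988W', 'T206S'] -> total ['L988W', 'T206S']
  At Alpha: gained ['R643T', 'D636P', 'A517C'] -> total ['A517C', 'D636P', 'L988W', 'R643T', 'T206S']
  At Theta: gained ['L206P', 'E647C', 'G205Y'] -> total ['A517C', 'D636P', 'E647C', 'G205Y', 'L206P', 'L988W', 'R643T', 'T206S']
Mutations(Theta) = ['A517C', 'D636P', 'E647C', 'G205Y', 'L206P', 'L988W', 'R643T', 'T206S']
Intersection: ['L988W', 'T206S'] ∩ ['A517C', 'D636P', 'E647C', 'G205Y', 'L206P', 'L988W', 'R643T', 'T206S'] = ['L988W', 'T206S']

Answer: L988W,T206S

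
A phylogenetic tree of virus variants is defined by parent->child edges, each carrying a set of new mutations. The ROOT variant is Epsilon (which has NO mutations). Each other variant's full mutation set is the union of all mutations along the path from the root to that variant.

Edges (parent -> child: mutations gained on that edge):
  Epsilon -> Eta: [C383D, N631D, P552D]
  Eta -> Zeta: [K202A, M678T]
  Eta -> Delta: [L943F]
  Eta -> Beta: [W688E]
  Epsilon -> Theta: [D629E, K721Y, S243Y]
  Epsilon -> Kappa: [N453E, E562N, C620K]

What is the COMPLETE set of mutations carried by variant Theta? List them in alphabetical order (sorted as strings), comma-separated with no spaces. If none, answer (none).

Answer: D629E,K721Y,S243Y

Derivation:
At Epsilon: gained [] -> total []
At Theta: gained ['D629E', 'K721Y', 'S243Y'] -> total ['D629E', 'K721Y', 'S243Y']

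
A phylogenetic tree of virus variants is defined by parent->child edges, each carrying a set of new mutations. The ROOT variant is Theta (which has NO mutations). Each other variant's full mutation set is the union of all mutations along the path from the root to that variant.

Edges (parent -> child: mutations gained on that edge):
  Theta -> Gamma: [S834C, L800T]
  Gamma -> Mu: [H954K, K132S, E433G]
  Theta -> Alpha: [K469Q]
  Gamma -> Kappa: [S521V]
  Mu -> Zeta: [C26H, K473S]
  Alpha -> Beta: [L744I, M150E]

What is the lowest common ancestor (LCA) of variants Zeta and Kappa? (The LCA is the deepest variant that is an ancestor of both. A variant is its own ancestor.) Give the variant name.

Answer: Gamma

Derivation:
Path from root to Zeta: Theta -> Gamma -> Mu -> Zeta
  ancestors of Zeta: {Theta, Gamma, Mu, Zeta}
Path from root to Kappa: Theta -> Gamma -> Kappa
  ancestors of Kappa: {Theta, Gamma, Kappa}
Common ancestors: {Theta, Gamma}
Walk up from Kappa: Kappa (not in ancestors of Zeta), Gamma (in ancestors of Zeta), Theta (in ancestors of Zeta)
Deepest common ancestor (LCA) = Gamma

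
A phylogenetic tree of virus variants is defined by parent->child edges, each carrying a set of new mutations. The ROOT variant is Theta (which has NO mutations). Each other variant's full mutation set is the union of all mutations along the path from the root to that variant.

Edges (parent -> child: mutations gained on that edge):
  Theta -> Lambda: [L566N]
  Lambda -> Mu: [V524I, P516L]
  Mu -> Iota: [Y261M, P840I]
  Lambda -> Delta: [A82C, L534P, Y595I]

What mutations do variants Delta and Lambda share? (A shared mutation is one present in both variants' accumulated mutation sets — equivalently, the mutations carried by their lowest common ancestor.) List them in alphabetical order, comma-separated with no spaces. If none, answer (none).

Answer: L566N

Derivation:
Accumulating mutations along path to Delta:
  At Theta: gained [] -> total []
  At Lambda: gained ['L566N'] -> total ['L566N']
  At Delta: gained ['A82C', 'L534P', 'Y595I'] -> total ['A82C', 'L534P', 'L566N', 'Y595I']
Mutations(Delta) = ['A82C', 'L534P', 'L566N', 'Y595I']
Accumulating mutations along path to Lambda:
  At Theta: gained [] -> total []
  At Lambda: gained ['L566N'] -> total ['L566N']
Mutations(Lambda) = ['L566N']
Intersection: ['A82C', 'L534P', 'L566N', 'Y595I'] ∩ ['L566N'] = ['L566N']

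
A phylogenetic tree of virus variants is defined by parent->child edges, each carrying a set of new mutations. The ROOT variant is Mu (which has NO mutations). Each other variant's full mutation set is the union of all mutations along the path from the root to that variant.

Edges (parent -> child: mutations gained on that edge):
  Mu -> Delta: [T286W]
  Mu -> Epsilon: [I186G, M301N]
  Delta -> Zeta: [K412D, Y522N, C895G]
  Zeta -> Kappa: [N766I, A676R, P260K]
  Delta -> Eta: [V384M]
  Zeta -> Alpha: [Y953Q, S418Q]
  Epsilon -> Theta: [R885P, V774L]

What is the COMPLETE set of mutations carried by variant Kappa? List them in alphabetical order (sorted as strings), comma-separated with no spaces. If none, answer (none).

At Mu: gained [] -> total []
At Delta: gained ['T286W'] -> total ['T286W']
At Zeta: gained ['K412D', 'Y522N', 'C895G'] -> total ['C895G', 'K412D', 'T286W', 'Y522N']
At Kappa: gained ['N766I', 'A676R', 'P260K'] -> total ['A676R', 'C895G', 'K412D', 'N766I', 'P260K', 'T286W', 'Y522N']

Answer: A676R,C895G,K412D,N766I,P260K,T286W,Y522N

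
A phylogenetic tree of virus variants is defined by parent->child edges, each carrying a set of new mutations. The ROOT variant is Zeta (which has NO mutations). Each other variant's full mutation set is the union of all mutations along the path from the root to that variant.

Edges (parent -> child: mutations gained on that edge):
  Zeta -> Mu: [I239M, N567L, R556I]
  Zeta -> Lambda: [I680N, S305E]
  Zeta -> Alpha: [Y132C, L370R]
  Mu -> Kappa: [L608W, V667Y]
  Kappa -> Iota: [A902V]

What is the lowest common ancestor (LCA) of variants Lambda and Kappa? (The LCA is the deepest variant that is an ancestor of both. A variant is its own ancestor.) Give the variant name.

Path from root to Lambda: Zeta -> Lambda
  ancestors of Lambda: {Zeta, Lambda}
Path from root to Kappa: Zeta -> Mu -> Kappa
  ancestors of Kappa: {Zeta, Mu, Kappa}
Common ancestors: {Zeta}
Walk up from Kappa: Kappa (not in ancestors of Lambda), Mu (not in ancestors of Lambda), Zeta (in ancestors of Lambda)
Deepest common ancestor (LCA) = Zeta

Answer: Zeta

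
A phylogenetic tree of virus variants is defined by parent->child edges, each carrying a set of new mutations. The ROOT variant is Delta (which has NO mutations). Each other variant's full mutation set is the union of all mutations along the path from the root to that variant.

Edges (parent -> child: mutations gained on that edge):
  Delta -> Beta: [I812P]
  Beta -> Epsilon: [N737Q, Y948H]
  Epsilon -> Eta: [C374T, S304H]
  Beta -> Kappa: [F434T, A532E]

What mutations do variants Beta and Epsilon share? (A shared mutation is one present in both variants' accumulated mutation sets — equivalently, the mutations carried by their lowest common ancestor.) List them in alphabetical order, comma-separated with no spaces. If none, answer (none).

Accumulating mutations along path to Beta:
  At Delta: gained [] -> total []
  At Beta: gained ['I812P'] -> total ['I812P']
Mutations(Beta) = ['I812P']
Accumulating mutations along path to Epsilon:
  At Delta: gained [] -> total []
  At Beta: gained ['I812P'] -> total ['I812P']
  At Epsilon: gained ['N737Q', 'Y948H'] -> total ['I812P', 'N737Q', 'Y948H']
Mutations(Epsilon) = ['I812P', 'N737Q', 'Y948H']
Intersection: ['I812P'] ∩ ['I812P', 'N737Q', 'Y948H'] = ['I812P']

Answer: I812P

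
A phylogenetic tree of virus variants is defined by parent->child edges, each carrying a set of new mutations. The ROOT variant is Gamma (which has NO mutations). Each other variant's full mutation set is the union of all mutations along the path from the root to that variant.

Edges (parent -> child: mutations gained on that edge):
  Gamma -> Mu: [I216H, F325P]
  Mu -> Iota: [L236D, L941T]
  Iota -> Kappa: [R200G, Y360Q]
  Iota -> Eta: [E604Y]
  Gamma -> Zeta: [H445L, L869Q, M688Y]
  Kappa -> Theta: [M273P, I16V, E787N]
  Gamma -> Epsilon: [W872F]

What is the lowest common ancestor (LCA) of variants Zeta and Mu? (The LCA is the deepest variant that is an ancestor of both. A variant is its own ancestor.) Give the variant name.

Path from root to Zeta: Gamma -> Zeta
  ancestors of Zeta: {Gamma, Zeta}
Path from root to Mu: Gamma -> Mu
  ancestors of Mu: {Gamma, Mu}
Common ancestors: {Gamma}
Walk up from Mu: Mu (not in ancestors of Zeta), Gamma (in ancestors of Zeta)
Deepest common ancestor (LCA) = Gamma

Answer: Gamma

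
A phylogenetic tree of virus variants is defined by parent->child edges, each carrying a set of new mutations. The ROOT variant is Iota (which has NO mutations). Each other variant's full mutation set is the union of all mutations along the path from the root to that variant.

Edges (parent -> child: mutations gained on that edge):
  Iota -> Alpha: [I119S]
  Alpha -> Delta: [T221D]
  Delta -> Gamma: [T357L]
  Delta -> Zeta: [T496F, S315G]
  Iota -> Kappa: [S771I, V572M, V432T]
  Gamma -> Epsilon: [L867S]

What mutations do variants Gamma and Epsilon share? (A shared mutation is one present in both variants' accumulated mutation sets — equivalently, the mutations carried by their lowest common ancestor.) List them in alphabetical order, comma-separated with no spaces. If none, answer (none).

Answer: I119S,T221D,T357L

Derivation:
Accumulating mutations along path to Gamma:
  At Iota: gained [] -> total []
  At Alpha: gained ['I119S'] -> total ['I119S']
  At Delta: gained ['T221D'] -> total ['I119S', 'T221D']
  At Gamma: gained ['T357L'] -> total ['I119S', 'T221D', 'T357L']
Mutations(Gamma) = ['I119S', 'T221D', 'T357L']
Accumulating mutations along path to Epsilon:
  At Iota: gained [] -> total []
  At Alpha: gained ['I119S'] -> total ['I119S']
  At Delta: gained ['T221D'] -> total ['I119S', 'T221D']
  At Gamma: gained ['T357L'] -> total ['I119S', 'T221D', 'T357L']
  At Epsilon: gained ['L867S'] -> total ['I119S', 'L867S', 'T221D', 'T357L']
Mutations(Epsilon) = ['I119S', 'L867S', 'T221D', 'T357L']
Intersection: ['I119S', 'T221D', 'T357L'] ∩ ['I119S', 'L867S', 'T221D', 'T357L'] = ['I119S', 'T221D', 'T357L']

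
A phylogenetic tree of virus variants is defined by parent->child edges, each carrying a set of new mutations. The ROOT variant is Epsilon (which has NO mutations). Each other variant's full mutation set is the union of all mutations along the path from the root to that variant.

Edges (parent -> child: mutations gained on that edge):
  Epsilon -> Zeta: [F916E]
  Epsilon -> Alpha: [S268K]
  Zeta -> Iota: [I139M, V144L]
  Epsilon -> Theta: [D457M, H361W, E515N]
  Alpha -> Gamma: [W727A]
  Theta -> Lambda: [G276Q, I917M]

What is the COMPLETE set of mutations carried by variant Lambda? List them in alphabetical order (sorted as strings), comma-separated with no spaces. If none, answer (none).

Answer: D457M,E515N,G276Q,H361W,I917M

Derivation:
At Epsilon: gained [] -> total []
At Theta: gained ['D457M', 'H361W', 'E515N'] -> total ['D457M', 'E515N', 'H361W']
At Lambda: gained ['G276Q', 'I917M'] -> total ['D457M', 'E515N', 'G276Q', 'H361W', 'I917M']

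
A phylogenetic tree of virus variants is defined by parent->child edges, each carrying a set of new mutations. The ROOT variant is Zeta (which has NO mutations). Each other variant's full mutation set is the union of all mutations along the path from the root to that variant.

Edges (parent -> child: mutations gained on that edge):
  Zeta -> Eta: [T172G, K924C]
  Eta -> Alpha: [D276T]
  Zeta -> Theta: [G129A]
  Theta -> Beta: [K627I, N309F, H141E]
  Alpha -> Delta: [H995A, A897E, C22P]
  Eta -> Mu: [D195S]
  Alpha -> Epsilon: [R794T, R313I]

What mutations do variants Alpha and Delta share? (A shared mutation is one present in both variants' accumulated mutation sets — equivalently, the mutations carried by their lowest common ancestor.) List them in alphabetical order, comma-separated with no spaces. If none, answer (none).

Accumulating mutations along path to Alpha:
  At Zeta: gained [] -> total []
  At Eta: gained ['T172G', 'K924C'] -> total ['K924C', 'T172G']
  At Alpha: gained ['D276T'] -> total ['D276T', 'K924C', 'T172G']
Mutations(Alpha) = ['D276T', 'K924C', 'T172G']
Accumulating mutations along path to Delta:
  At Zeta: gained [] -> total []
  At Eta: gained ['T172G', 'K924C'] -> total ['K924C', 'T172G']
  At Alpha: gained ['D276T'] -> total ['D276T', 'K924C', 'T172G']
  At Delta: gained ['H995A', 'A897E', 'C22P'] -> total ['A897E', 'C22P', 'D276T', 'H995A', 'K924C', 'T172G']
Mutations(Delta) = ['A897E', 'C22P', 'D276T', 'H995A', 'K924C', 'T172G']
Intersection: ['D276T', 'K924C', 'T172G'] ∩ ['A897E', 'C22P', 'D276T', 'H995A', 'K924C', 'T172G'] = ['D276T', 'K924C', 'T172G']

Answer: D276T,K924C,T172G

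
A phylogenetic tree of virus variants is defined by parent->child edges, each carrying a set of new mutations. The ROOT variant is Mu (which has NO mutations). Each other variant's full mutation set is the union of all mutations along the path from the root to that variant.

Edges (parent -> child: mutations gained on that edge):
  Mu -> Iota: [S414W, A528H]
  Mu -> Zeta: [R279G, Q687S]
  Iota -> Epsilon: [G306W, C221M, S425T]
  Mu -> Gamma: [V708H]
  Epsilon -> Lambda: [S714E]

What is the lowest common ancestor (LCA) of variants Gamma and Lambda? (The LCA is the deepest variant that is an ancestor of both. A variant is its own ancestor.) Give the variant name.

Answer: Mu

Derivation:
Path from root to Gamma: Mu -> Gamma
  ancestors of Gamma: {Mu, Gamma}
Path from root to Lambda: Mu -> Iota -> Epsilon -> Lambda
  ancestors of Lambda: {Mu, Iota, Epsilon, Lambda}
Common ancestors: {Mu}
Walk up from Lambda: Lambda (not in ancestors of Gamma), Epsilon (not in ancestors of Gamma), Iota (not in ancestors of Gamma), Mu (in ancestors of Gamma)
Deepest common ancestor (LCA) = Mu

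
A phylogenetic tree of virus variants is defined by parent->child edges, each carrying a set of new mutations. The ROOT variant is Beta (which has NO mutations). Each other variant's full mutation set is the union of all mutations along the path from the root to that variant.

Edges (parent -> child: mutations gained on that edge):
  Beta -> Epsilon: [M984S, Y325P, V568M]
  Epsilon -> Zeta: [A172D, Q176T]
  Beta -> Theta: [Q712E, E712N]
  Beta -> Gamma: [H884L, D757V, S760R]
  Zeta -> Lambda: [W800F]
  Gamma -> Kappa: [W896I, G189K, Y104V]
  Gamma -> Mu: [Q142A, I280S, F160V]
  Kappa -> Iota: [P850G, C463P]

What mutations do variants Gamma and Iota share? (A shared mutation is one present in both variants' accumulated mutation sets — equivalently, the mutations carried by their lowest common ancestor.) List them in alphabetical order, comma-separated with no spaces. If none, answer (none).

Answer: D757V,H884L,S760R

Derivation:
Accumulating mutations along path to Gamma:
  At Beta: gained [] -> total []
  At Gamma: gained ['H884L', 'D757V', 'S760R'] -> total ['D757V', 'H884L', 'S760R']
Mutations(Gamma) = ['D757V', 'H884L', 'S760R']
Accumulating mutations along path to Iota:
  At Beta: gained [] -> total []
  At Gamma: gained ['H884L', 'D757V', 'S760R'] -> total ['D757V', 'H884L', 'S760R']
  At Kappa: gained ['W896I', 'G189K', 'Y104V'] -> total ['D757V', 'G189K', 'H884L', 'S760R', 'W896I', 'Y104V']
  At Iota: gained ['P850G', 'C463P'] -> total ['C463P', 'D757V', 'G189K', 'H884L', 'P850G', 'S760R', 'W896I', 'Y104V']
Mutations(Iota) = ['C463P', 'D757V', 'G189K', 'H884L', 'P850G', 'S760R', 'W896I', 'Y104V']
Intersection: ['D757V', 'H884L', 'S760R'] ∩ ['C463P', 'D757V', 'G189K', 'H884L', 'P850G', 'S760R', 'W896I', 'Y104V'] = ['D757V', 'H884L', 'S760R']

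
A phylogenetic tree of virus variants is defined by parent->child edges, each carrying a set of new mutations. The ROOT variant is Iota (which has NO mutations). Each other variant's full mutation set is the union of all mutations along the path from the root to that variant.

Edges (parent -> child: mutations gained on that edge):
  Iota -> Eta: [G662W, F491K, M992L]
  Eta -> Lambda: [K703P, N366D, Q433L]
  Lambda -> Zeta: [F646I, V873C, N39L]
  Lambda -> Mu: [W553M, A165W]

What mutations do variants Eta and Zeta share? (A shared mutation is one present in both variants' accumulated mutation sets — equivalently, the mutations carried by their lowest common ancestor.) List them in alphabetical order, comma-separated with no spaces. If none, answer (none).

Accumulating mutations along path to Eta:
  At Iota: gained [] -> total []
  At Eta: gained ['G662W', 'F491K', 'M992L'] -> total ['F491K', 'G662W', 'M992L']
Mutations(Eta) = ['F491K', 'G662W', 'M992L']
Accumulating mutations along path to Zeta:
  At Iota: gained [] -> total []
  At Eta: gained ['G662W', 'F491K', 'M992L'] -> total ['F491K', 'G662W', 'M992L']
  At Lambda: gained ['K703P', 'N366D', 'Q433L'] -> total ['F491K', 'G662W', 'K703P', 'M992L', 'N366D', 'Q433L']
  At Zeta: gained ['F646I', 'V873C', 'N39L'] -> total ['F491K', 'F646I', 'G662W', 'K703P', 'M992L', 'N366D', 'N39L', 'Q433L', 'V873C']
Mutations(Zeta) = ['F491K', 'F646I', 'G662W', 'K703P', 'M992L', 'N366D', 'N39L', 'Q433L', 'V873C']
Intersection: ['F491K', 'G662W', 'M992L'] ∩ ['F491K', 'F646I', 'G662W', 'K703P', 'M992L', 'N366D', 'N39L', 'Q433L', 'V873C'] = ['F491K', 'G662W', 'M992L']

Answer: F491K,G662W,M992L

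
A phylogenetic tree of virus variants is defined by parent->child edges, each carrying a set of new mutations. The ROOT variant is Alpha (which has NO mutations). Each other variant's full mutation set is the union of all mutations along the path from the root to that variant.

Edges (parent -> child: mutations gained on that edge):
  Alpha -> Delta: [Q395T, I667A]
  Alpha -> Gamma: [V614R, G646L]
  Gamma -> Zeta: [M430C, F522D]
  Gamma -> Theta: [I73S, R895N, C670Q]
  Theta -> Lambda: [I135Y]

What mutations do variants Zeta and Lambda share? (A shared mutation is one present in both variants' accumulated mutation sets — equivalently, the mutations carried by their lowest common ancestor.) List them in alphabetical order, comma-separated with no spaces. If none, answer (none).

Answer: G646L,V614R

Derivation:
Accumulating mutations along path to Zeta:
  At Alpha: gained [] -> total []
  At Gamma: gained ['V614R', 'G646L'] -> total ['G646L', 'V614R']
  At Zeta: gained ['M430C', 'F522D'] -> total ['F522D', 'G646L', 'M430C', 'V614R']
Mutations(Zeta) = ['F522D', 'G646L', 'M430C', 'V614R']
Accumulating mutations along path to Lambda:
  At Alpha: gained [] -> total []
  At Gamma: gained ['V614R', 'G646L'] -> total ['G646L', 'V614R']
  At Theta: gained ['I73S', 'R895N', 'C670Q'] -> total ['C670Q', 'G646L', 'I73S', 'R895N', 'V614R']
  At Lambda: gained ['I135Y'] -> total ['C670Q', 'G646L', 'I135Y', 'I73S', 'R895N', 'V614R']
Mutations(Lambda) = ['C670Q', 'G646L', 'I135Y', 'I73S', 'R895N', 'V614R']
Intersection: ['F522D', 'G646L', 'M430C', 'V614R'] ∩ ['C670Q', 'G646L', 'I135Y', 'I73S', 'R895N', 'V614R'] = ['G646L', 'V614R']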